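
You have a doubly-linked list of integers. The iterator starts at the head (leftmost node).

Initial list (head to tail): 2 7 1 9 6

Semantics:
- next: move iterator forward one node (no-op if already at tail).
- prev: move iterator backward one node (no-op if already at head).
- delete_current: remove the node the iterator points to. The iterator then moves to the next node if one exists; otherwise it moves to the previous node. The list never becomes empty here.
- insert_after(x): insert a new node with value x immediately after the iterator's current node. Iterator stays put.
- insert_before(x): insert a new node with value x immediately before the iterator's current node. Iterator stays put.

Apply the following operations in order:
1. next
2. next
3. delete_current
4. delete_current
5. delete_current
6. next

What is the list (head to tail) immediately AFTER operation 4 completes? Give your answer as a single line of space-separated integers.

After 1 (next): list=[2, 7, 1, 9, 6] cursor@7
After 2 (next): list=[2, 7, 1, 9, 6] cursor@1
After 3 (delete_current): list=[2, 7, 9, 6] cursor@9
After 4 (delete_current): list=[2, 7, 6] cursor@6

Answer: 2 7 6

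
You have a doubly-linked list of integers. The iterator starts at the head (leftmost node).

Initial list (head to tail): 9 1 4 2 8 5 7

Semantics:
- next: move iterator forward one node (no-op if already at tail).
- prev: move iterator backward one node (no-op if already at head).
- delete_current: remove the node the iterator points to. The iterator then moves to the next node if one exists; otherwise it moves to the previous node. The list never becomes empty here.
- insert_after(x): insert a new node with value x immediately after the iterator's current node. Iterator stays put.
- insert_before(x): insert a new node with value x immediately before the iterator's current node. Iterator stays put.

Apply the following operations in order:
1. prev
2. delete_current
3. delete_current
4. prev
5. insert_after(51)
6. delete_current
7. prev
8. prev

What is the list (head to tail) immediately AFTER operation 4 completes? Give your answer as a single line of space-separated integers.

Answer: 4 2 8 5 7

Derivation:
After 1 (prev): list=[9, 1, 4, 2, 8, 5, 7] cursor@9
After 2 (delete_current): list=[1, 4, 2, 8, 5, 7] cursor@1
After 3 (delete_current): list=[4, 2, 8, 5, 7] cursor@4
After 4 (prev): list=[4, 2, 8, 5, 7] cursor@4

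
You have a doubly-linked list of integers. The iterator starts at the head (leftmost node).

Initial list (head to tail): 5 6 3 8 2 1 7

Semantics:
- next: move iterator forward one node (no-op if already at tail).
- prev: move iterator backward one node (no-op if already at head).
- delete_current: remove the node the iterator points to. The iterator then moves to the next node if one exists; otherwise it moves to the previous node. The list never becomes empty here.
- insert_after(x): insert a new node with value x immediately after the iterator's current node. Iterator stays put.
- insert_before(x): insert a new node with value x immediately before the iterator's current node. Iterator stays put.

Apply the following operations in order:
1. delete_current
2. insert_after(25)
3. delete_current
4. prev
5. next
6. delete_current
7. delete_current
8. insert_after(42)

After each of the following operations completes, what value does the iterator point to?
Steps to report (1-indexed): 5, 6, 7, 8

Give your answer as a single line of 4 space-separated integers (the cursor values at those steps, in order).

After 1 (delete_current): list=[6, 3, 8, 2, 1, 7] cursor@6
After 2 (insert_after(25)): list=[6, 25, 3, 8, 2, 1, 7] cursor@6
After 3 (delete_current): list=[25, 3, 8, 2, 1, 7] cursor@25
After 4 (prev): list=[25, 3, 8, 2, 1, 7] cursor@25
After 5 (next): list=[25, 3, 8, 2, 1, 7] cursor@3
After 6 (delete_current): list=[25, 8, 2, 1, 7] cursor@8
After 7 (delete_current): list=[25, 2, 1, 7] cursor@2
After 8 (insert_after(42)): list=[25, 2, 42, 1, 7] cursor@2

Answer: 3 8 2 2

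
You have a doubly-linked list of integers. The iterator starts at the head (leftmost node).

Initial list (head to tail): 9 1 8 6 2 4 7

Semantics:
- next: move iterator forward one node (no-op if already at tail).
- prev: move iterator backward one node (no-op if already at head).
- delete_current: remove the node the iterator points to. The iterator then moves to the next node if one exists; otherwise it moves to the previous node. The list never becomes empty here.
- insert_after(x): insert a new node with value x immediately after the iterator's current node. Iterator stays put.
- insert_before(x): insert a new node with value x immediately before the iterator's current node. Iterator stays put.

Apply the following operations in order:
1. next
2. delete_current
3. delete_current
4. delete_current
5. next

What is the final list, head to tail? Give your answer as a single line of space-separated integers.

After 1 (next): list=[9, 1, 8, 6, 2, 4, 7] cursor@1
After 2 (delete_current): list=[9, 8, 6, 2, 4, 7] cursor@8
After 3 (delete_current): list=[9, 6, 2, 4, 7] cursor@6
After 4 (delete_current): list=[9, 2, 4, 7] cursor@2
After 5 (next): list=[9, 2, 4, 7] cursor@4

Answer: 9 2 4 7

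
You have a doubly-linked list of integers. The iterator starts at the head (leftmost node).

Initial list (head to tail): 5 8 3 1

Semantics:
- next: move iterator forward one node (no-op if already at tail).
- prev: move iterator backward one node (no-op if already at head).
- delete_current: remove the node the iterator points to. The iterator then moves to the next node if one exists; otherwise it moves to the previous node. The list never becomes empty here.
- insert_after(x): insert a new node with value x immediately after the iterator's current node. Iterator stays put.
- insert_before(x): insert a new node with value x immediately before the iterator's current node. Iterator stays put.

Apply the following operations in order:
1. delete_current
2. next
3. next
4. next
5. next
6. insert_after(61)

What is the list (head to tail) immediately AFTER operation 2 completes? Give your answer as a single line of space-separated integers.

Answer: 8 3 1

Derivation:
After 1 (delete_current): list=[8, 3, 1] cursor@8
After 2 (next): list=[8, 3, 1] cursor@3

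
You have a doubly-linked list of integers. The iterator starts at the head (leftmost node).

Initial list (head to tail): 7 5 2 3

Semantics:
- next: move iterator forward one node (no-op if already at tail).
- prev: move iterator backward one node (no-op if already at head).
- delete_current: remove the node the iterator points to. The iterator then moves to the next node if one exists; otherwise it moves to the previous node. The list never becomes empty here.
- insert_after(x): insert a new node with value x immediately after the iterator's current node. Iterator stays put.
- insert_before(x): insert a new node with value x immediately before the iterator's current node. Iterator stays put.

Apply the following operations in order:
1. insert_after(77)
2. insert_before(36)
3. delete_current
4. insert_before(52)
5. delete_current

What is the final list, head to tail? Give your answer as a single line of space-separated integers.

After 1 (insert_after(77)): list=[7, 77, 5, 2, 3] cursor@7
After 2 (insert_before(36)): list=[36, 7, 77, 5, 2, 3] cursor@7
After 3 (delete_current): list=[36, 77, 5, 2, 3] cursor@77
After 4 (insert_before(52)): list=[36, 52, 77, 5, 2, 3] cursor@77
After 5 (delete_current): list=[36, 52, 5, 2, 3] cursor@5

Answer: 36 52 5 2 3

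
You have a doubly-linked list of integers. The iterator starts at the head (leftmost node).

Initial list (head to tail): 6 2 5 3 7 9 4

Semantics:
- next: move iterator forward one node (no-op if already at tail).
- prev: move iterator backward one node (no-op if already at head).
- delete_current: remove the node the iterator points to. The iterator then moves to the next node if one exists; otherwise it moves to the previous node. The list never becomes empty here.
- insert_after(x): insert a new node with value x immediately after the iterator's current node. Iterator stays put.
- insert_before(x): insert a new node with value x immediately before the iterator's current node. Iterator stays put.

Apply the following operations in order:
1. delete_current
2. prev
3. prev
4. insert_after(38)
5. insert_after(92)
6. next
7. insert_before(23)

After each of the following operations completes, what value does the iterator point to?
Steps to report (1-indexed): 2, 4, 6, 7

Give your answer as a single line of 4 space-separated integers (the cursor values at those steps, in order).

Answer: 2 2 92 92

Derivation:
After 1 (delete_current): list=[2, 5, 3, 7, 9, 4] cursor@2
After 2 (prev): list=[2, 5, 3, 7, 9, 4] cursor@2
After 3 (prev): list=[2, 5, 3, 7, 9, 4] cursor@2
After 4 (insert_after(38)): list=[2, 38, 5, 3, 7, 9, 4] cursor@2
After 5 (insert_after(92)): list=[2, 92, 38, 5, 3, 7, 9, 4] cursor@2
After 6 (next): list=[2, 92, 38, 5, 3, 7, 9, 4] cursor@92
After 7 (insert_before(23)): list=[2, 23, 92, 38, 5, 3, 7, 9, 4] cursor@92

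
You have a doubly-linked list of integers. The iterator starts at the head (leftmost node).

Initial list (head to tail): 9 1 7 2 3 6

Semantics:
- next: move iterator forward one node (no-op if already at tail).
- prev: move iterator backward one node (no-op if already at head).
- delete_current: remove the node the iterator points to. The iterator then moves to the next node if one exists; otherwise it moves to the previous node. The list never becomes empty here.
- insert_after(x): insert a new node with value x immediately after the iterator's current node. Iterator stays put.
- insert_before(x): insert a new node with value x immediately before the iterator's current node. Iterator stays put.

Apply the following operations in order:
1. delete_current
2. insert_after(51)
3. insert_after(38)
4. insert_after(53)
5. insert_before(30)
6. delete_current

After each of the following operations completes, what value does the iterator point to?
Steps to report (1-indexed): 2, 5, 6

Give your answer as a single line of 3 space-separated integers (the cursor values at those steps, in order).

After 1 (delete_current): list=[1, 7, 2, 3, 6] cursor@1
After 2 (insert_after(51)): list=[1, 51, 7, 2, 3, 6] cursor@1
After 3 (insert_after(38)): list=[1, 38, 51, 7, 2, 3, 6] cursor@1
After 4 (insert_after(53)): list=[1, 53, 38, 51, 7, 2, 3, 6] cursor@1
After 5 (insert_before(30)): list=[30, 1, 53, 38, 51, 7, 2, 3, 6] cursor@1
After 6 (delete_current): list=[30, 53, 38, 51, 7, 2, 3, 6] cursor@53

Answer: 1 1 53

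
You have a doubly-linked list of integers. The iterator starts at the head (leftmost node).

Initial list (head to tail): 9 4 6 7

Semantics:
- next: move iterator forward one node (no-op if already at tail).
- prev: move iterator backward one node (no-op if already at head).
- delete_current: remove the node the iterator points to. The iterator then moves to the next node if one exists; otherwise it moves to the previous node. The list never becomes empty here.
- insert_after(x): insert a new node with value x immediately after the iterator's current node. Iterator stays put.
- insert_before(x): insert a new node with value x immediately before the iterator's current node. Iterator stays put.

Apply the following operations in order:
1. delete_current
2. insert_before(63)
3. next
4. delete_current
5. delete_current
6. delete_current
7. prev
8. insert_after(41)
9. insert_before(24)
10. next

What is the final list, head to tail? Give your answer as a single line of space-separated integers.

After 1 (delete_current): list=[4, 6, 7] cursor@4
After 2 (insert_before(63)): list=[63, 4, 6, 7] cursor@4
After 3 (next): list=[63, 4, 6, 7] cursor@6
After 4 (delete_current): list=[63, 4, 7] cursor@7
After 5 (delete_current): list=[63, 4] cursor@4
After 6 (delete_current): list=[63] cursor@63
After 7 (prev): list=[63] cursor@63
After 8 (insert_after(41)): list=[63, 41] cursor@63
After 9 (insert_before(24)): list=[24, 63, 41] cursor@63
After 10 (next): list=[24, 63, 41] cursor@41

Answer: 24 63 41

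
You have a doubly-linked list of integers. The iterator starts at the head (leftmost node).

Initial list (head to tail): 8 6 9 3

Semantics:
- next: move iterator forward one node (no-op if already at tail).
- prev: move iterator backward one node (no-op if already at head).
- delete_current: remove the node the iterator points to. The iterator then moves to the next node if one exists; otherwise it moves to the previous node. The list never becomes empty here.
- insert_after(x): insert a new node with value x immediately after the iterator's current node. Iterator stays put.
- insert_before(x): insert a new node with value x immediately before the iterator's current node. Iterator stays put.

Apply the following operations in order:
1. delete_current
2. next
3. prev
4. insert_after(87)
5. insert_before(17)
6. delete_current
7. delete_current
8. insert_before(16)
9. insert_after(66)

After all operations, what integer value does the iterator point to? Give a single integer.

Answer: 9

Derivation:
After 1 (delete_current): list=[6, 9, 3] cursor@6
After 2 (next): list=[6, 9, 3] cursor@9
After 3 (prev): list=[6, 9, 3] cursor@6
After 4 (insert_after(87)): list=[6, 87, 9, 3] cursor@6
After 5 (insert_before(17)): list=[17, 6, 87, 9, 3] cursor@6
After 6 (delete_current): list=[17, 87, 9, 3] cursor@87
After 7 (delete_current): list=[17, 9, 3] cursor@9
After 8 (insert_before(16)): list=[17, 16, 9, 3] cursor@9
After 9 (insert_after(66)): list=[17, 16, 9, 66, 3] cursor@9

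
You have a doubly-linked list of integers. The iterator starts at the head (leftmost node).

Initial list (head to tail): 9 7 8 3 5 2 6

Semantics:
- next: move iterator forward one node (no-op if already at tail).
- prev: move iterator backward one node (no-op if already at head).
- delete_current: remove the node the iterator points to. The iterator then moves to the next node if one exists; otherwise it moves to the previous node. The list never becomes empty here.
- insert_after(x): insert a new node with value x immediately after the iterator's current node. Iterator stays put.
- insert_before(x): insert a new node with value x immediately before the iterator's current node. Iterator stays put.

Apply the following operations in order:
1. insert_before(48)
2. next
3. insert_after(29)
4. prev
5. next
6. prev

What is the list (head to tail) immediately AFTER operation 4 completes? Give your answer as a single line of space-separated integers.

Answer: 48 9 7 29 8 3 5 2 6

Derivation:
After 1 (insert_before(48)): list=[48, 9, 7, 8, 3, 5, 2, 6] cursor@9
After 2 (next): list=[48, 9, 7, 8, 3, 5, 2, 6] cursor@7
After 3 (insert_after(29)): list=[48, 9, 7, 29, 8, 3, 5, 2, 6] cursor@7
After 4 (prev): list=[48, 9, 7, 29, 8, 3, 5, 2, 6] cursor@9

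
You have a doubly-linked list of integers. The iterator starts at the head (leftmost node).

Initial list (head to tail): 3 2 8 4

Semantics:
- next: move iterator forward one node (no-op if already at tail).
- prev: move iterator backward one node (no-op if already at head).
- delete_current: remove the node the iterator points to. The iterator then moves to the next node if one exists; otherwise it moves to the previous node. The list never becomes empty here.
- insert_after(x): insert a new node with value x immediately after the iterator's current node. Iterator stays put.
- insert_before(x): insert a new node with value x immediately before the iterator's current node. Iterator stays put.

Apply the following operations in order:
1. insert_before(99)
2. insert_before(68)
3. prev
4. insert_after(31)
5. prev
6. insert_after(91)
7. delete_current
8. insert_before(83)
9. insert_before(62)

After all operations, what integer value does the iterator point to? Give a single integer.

Answer: 91

Derivation:
After 1 (insert_before(99)): list=[99, 3, 2, 8, 4] cursor@3
After 2 (insert_before(68)): list=[99, 68, 3, 2, 8, 4] cursor@3
After 3 (prev): list=[99, 68, 3, 2, 8, 4] cursor@68
After 4 (insert_after(31)): list=[99, 68, 31, 3, 2, 8, 4] cursor@68
After 5 (prev): list=[99, 68, 31, 3, 2, 8, 4] cursor@99
After 6 (insert_after(91)): list=[99, 91, 68, 31, 3, 2, 8, 4] cursor@99
After 7 (delete_current): list=[91, 68, 31, 3, 2, 8, 4] cursor@91
After 8 (insert_before(83)): list=[83, 91, 68, 31, 3, 2, 8, 4] cursor@91
After 9 (insert_before(62)): list=[83, 62, 91, 68, 31, 3, 2, 8, 4] cursor@91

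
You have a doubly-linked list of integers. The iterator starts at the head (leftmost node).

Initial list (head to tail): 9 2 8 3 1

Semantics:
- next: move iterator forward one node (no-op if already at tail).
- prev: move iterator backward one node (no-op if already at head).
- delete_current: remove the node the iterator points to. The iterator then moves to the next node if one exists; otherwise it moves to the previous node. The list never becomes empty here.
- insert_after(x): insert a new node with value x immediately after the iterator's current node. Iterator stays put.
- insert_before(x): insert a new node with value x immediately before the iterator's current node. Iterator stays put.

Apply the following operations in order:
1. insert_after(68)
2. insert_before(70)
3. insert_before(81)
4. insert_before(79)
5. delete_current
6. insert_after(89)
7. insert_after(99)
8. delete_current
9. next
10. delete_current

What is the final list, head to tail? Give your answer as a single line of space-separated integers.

After 1 (insert_after(68)): list=[9, 68, 2, 8, 3, 1] cursor@9
After 2 (insert_before(70)): list=[70, 9, 68, 2, 8, 3, 1] cursor@9
After 3 (insert_before(81)): list=[70, 81, 9, 68, 2, 8, 3, 1] cursor@9
After 4 (insert_before(79)): list=[70, 81, 79, 9, 68, 2, 8, 3, 1] cursor@9
After 5 (delete_current): list=[70, 81, 79, 68, 2, 8, 3, 1] cursor@68
After 6 (insert_after(89)): list=[70, 81, 79, 68, 89, 2, 8, 3, 1] cursor@68
After 7 (insert_after(99)): list=[70, 81, 79, 68, 99, 89, 2, 8, 3, 1] cursor@68
After 8 (delete_current): list=[70, 81, 79, 99, 89, 2, 8, 3, 1] cursor@99
After 9 (next): list=[70, 81, 79, 99, 89, 2, 8, 3, 1] cursor@89
After 10 (delete_current): list=[70, 81, 79, 99, 2, 8, 3, 1] cursor@2

Answer: 70 81 79 99 2 8 3 1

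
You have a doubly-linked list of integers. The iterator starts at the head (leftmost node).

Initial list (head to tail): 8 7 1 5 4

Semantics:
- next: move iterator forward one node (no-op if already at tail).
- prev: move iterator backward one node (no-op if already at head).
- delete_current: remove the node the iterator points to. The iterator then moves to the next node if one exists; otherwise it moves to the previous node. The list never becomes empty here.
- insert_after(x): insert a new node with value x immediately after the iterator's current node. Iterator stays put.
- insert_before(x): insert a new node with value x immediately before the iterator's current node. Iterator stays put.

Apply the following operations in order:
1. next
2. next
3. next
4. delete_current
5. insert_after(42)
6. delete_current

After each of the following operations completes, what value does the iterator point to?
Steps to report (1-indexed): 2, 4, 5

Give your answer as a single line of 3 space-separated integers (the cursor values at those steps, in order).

Answer: 1 4 4

Derivation:
After 1 (next): list=[8, 7, 1, 5, 4] cursor@7
After 2 (next): list=[8, 7, 1, 5, 4] cursor@1
After 3 (next): list=[8, 7, 1, 5, 4] cursor@5
After 4 (delete_current): list=[8, 7, 1, 4] cursor@4
After 5 (insert_after(42)): list=[8, 7, 1, 4, 42] cursor@4
After 6 (delete_current): list=[8, 7, 1, 42] cursor@42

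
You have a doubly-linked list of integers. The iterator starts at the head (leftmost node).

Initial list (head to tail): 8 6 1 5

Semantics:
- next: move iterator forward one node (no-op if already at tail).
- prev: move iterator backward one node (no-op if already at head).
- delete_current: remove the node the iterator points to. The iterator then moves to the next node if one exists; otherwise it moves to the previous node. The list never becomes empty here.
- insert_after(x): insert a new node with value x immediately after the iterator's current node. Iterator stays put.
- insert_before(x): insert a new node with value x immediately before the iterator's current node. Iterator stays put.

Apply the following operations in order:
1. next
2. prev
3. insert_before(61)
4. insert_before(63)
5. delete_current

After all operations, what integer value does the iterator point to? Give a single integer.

After 1 (next): list=[8, 6, 1, 5] cursor@6
After 2 (prev): list=[8, 6, 1, 5] cursor@8
After 3 (insert_before(61)): list=[61, 8, 6, 1, 5] cursor@8
After 4 (insert_before(63)): list=[61, 63, 8, 6, 1, 5] cursor@8
After 5 (delete_current): list=[61, 63, 6, 1, 5] cursor@6

Answer: 6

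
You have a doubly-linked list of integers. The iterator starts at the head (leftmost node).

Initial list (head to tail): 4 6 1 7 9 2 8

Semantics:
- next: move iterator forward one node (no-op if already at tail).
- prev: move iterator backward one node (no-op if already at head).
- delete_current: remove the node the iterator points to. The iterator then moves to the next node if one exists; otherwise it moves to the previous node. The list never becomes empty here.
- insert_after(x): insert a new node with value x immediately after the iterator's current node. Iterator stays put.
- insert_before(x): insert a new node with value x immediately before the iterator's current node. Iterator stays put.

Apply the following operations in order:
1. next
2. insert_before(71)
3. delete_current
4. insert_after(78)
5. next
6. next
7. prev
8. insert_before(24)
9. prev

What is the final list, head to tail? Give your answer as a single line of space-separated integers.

After 1 (next): list=[4, 6, 1, 7, 9, 2, 8] cursor@6
After 2 (insert_before(71)): list=[4, 71, 6, 1, 7, 9, 2, 8] cursor@6
After 3 (delete_current): list=[4, 71, 1, 7, 9, 2, 8] cursor@1
After 4 (insert_after(78)): list=[4, 71, 1, 78, 7, 9, 2, 8] cursor@1
After 5 (next): list=[4, 71, 1, 78, 7, 9, 2, 8] cursor@78
After 6 (next): list=[4, 71, 1, 78, 7, 9, 2, 8] cursor@7
After 7 (prev): list=[4, 71, 1, 78, 7, 9, 2, 8] cursor@78
After 8 (insert_before(24)): list=[4, 71, 1, 24, 78, 7, 9, 2, 8] cursor@78
After 9 (prev): list=[4, 71, 1, 24, 78, 7, 9, 2, 8] cursor@24

Answer: 4 71 1 24 78 7 9 2 8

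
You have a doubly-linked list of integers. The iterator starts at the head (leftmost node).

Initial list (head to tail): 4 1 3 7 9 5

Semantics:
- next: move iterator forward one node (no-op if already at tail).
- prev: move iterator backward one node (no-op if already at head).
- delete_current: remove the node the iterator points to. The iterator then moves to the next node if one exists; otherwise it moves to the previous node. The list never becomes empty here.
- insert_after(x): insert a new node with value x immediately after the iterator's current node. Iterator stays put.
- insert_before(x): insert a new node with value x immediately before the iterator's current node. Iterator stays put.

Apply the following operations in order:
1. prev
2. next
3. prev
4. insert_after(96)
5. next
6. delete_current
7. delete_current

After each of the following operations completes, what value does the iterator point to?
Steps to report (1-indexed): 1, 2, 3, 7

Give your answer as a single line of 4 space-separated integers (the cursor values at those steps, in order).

After 1 (prev): list=[4, 1, 3, 7, 9, 5] cursor@4
After 2 (next): list=[4, 1, 3, 7, 9, 5] cursor@1
After 3 (prev): list=[4, 1, 3, 7, 9, 5] cursor@4
After 4 (insert_after(96)): list=[4, 96, 1, 3, 7, 9, 5] cursor@4
After 5 (next): list=[4, 96, 1, 3, 7, 9, 5] cursor@96
After 6 (delete_current): list=[4, 1, 3, 7, 9, 5] cursor@1
After 7 (delete_current): list=[4, 3, 7, 9, 5] cursor@3

Answer: 4 1 4 3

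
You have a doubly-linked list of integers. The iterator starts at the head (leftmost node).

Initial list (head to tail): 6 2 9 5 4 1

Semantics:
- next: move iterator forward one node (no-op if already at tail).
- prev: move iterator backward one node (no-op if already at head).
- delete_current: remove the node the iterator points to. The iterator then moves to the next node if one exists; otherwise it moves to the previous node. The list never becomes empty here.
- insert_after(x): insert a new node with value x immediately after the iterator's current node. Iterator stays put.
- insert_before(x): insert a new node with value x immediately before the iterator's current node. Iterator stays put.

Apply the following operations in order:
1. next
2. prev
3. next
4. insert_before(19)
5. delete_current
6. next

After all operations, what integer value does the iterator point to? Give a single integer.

After 1 (next): list=[6, 2, 9, 5, 4, 1] cursor@2
After 2 (prev): list=[6, 2, 9, 5, 4, 1] cursor@6
After 3 (next): list=[6, 2, 9, 5, 4, 1] cursor@2
After 4 (insert_before(19)): list=[6, 19, 2, 9, 5, 4, 1] cursor@2
After 5 (delete_current): list=[6, 19, 9, 5, 4, 1] cursor@9
After 6 (next): list=[6, 19, 9, 5, 4, 1] cursor@5

Answer: 5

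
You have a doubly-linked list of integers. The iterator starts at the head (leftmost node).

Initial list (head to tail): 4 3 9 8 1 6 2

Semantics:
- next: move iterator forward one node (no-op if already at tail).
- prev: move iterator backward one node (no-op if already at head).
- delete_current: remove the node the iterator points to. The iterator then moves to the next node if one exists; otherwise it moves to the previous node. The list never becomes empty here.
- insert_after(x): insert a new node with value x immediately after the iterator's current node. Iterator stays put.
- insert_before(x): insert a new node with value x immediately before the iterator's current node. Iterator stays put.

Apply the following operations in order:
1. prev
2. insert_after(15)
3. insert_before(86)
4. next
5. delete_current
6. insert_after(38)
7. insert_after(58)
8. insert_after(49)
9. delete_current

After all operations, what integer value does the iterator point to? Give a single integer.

After 1 (prev): list=[4, 3, 9, 8, 1, 6, 2] cursor@4
After 2 (insert_after(15)): list=[4, 15, 3, 9, 8, 1, 6, 2] cursor@4
After 3 (insert_before(86)): list=[86, 4, 15, 3, 9, 8, 1, 6, 2] cursor@4
After 4 (next): list=[86, 4, 15, 3, 9, 8, 1, 6, 2] cursor@15
After 5 (delete_current): list=[86, 4, 3, 9, 8, 1, 6, 2] cursor@3
After 6 (insert_after(38)): list=[86, 4, 3, 38, 9, 8, 1, 6, 2] cursor@3
After 7 (insert_after(58)): list=[86, 4, 3, 58, 38, 9, 8, 1, 6, 2] cursor@3
After 8 (insert_after(49)): list=[86, 4, 3, 49, 58, 38, 9, 8, 1, 6, 2] cursor@3
After 9 (delete_current): list=[86, 4, 49, 58, 38, 9, 8, 1, 6, 2] cursor@49

Answer: 49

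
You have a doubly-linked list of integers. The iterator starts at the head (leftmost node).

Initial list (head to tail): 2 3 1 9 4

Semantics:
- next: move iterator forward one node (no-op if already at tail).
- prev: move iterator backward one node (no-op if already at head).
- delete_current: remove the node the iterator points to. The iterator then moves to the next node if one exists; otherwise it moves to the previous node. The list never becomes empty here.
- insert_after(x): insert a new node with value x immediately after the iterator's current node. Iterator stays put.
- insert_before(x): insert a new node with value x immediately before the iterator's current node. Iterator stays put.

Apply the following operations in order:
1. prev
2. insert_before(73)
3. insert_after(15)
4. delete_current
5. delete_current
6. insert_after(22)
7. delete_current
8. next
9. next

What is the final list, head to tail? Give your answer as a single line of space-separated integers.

Answer: 73 22 1 9 4

Derivation:
After 1 (prev): list=[2, 3, 1, 9, 4] cursor@2
After 2 (insert_before(73)): list=[73, 2, 3, 1, 9, 4] cursor@2
After 3 (insert_after(15)): list=[73, 2, 15, 3, 1, 9, 4] cursor@2
After 4 (delete_current): list=[73, 15, 3, 1, 9, 4] cursor@15
After 5 (delete_current): list=[73, 3, 1, 9, 4] cursor@3
After 6 (insert_after(22)): list=[73, 3, 22, 1, 9, 4] cursor@3
After 7 (delete_current): list=[73, 22, 1, 9, 4] cursor@22
After 8 (next): list=[73, 22, 1, 9, 4] cursor@1
After 9 (next): list=[73, 22, 1, 9, 4] cursor@9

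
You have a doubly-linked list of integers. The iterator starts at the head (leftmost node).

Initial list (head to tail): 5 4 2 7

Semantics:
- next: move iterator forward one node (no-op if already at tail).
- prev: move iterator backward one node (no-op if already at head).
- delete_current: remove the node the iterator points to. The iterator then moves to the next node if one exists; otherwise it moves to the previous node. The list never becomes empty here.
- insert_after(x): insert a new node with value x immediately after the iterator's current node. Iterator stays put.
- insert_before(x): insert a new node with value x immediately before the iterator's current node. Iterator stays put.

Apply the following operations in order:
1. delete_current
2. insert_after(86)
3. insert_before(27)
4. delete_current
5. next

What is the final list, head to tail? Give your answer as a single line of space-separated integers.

After 1 (delete_current): list=[4, 2, 7] cursor@4
After 2 (insert_after(86)): list=[4, 86, 2, 7] cursor@4
After 3 (insert_before(27)): list=[27, 4, 86, 2, 7] cursor@4
After 4 (delete_current): list=[27, 86, 2, 7] cursor@86
After 5 (next): list=[27, 86, 2, 7] cursor@2

Answer: 27 86 2 7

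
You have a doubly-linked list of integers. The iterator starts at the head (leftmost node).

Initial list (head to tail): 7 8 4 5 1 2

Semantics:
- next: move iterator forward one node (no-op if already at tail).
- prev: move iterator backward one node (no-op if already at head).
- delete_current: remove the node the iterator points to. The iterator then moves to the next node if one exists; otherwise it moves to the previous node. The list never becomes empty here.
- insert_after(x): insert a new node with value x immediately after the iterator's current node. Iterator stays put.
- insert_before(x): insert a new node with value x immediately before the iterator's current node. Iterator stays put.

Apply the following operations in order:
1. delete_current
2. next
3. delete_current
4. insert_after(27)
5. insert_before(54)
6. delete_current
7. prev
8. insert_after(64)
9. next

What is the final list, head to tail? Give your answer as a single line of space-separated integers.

Answer: 8 54 64 27 1 2

Derivation:
After 1 (delete_current): list=[8, 4, 5, 1, 2] cursor@8
After 2 (next): list=[8, 4, 5, 1, 2] cursor@4
After 3 (delete_current): list=[8, 5, 1, 2] cursor@5
After 4 (insert_after(27)): list=[8, 5, 27, 1, 2] cursor@5
After 5 (insert_before(54)): list=[8, 54, 5, 27, 1, 2] cursor@5
After 6 (delete_current): list=[8, 54, 27, 1, 2] cursor@27
After 7 (prev): list=[8, 54, 27, 1, 2] cursor@54
After 8 (insert_after(64)): list=[8, 54, 64, 27, 1, 2] cursor@54
After 9 (next): list=[8, 54, 64, 27, 1, 2] cursor@64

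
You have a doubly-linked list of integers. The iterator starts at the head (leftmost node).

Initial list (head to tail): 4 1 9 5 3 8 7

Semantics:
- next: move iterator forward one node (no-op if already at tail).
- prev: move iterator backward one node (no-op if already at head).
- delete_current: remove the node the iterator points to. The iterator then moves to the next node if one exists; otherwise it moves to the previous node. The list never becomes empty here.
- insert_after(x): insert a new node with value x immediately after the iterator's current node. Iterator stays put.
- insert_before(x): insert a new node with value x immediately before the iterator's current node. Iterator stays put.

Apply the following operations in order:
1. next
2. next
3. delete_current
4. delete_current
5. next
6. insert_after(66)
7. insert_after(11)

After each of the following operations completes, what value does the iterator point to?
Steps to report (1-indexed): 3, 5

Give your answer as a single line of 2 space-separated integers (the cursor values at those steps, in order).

After 1 (next): list=[4, 1, 9, 5, 3, 8, 7] cursor@1
After 2 (next): list=[4, 1, 9, 5, 3, 8, 7] cursor@9
After 3 (delete_current): list=[4, 1, 5, 3, 8, 7] cursor@5
After 4 (delete_current): list=[4, 1, 3, 8, 7] cursor@3
After 5 (next): list=[4, 1, 3, 8, 7] cursor@8
After 6 (insert_after(66)): list=[4, 1, 3, 8, 66, 7] cursor@8
After 7 (insert_after(11)): list=[4, 1, 3, 8, 11, 66, 7] cursor@8

Answer: 5 8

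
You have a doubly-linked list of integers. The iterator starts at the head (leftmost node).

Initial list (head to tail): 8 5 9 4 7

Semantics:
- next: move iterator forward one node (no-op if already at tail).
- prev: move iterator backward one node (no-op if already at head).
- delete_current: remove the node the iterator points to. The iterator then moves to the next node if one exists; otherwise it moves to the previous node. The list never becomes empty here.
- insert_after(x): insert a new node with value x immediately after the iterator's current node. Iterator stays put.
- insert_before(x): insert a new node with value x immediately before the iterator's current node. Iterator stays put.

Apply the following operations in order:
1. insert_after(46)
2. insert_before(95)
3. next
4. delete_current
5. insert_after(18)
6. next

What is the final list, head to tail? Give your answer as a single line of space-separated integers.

Answer: 95 8 5 18 9 4 7

Derivation:
After 1 (insert_after(46)): list=[8, 46, 5, 9, 4, 7] cursor@8
After 2 (insert_before(95)): list=[95, 8, 46, 5, 9, 4, 7] cursor@8
After 3 (next): list=[95, 8, 46, 5, 9, 4, 7] cursor@46
After 4 (delete_current): list=[95, 8, 5, 9, 4, 7] cursor@5
After 5 (insert_after(18)): list=[95, 8, 5, 18, 9, 4, 7] cursor@5
After 6 (next): list=[95, 8, 5, 18, 9, 4, 7] cursor@18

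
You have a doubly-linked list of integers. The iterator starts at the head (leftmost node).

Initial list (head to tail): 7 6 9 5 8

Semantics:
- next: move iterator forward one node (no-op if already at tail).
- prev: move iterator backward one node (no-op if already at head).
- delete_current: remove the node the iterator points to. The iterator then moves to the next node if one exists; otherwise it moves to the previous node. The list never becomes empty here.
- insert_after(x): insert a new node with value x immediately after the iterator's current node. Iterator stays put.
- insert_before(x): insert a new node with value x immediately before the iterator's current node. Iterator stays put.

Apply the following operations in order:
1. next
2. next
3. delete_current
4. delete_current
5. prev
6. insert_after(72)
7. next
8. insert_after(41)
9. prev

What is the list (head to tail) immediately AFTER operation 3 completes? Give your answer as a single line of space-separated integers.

After 1 (next): list=[7, 6, 9, 5, 8] cursor@6
After 2 (next): list=[7, 6, 9, 5, 8] cursor@9
After 3 (delete_current): list=[7, 6, 5, 8] cursor@5

Answer: 7 6 5 8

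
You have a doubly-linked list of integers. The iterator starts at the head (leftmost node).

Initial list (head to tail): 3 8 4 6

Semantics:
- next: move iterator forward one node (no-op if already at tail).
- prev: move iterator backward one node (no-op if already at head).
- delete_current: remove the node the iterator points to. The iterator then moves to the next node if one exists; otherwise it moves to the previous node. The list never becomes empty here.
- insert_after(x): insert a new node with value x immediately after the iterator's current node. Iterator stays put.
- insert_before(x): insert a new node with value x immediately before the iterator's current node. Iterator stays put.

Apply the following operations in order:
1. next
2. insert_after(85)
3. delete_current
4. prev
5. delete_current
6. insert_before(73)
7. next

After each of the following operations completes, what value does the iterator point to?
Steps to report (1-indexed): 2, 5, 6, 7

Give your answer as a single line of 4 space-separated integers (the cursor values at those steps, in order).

After 1 (next): list=[3, 8, 4, 6] cursor@8
After 2 (insert_after(85)): list=[3, 8, 85, 4, 6] cursor@8
After 3 (delete_current): list=[3, 85, 4, 6] cursor@85
After 4 (prev): list=[3, 85, 4, 6] cursor@3
After 5 (delete_current): list=[85, 4, 6] cursor@85
After 6 (insert_before(73)): list=[73, 85, 4, 6] cursor@85
After 7 (next): list=[73, 85, 4, 6] cursor@4

Answer: 8 85 85 4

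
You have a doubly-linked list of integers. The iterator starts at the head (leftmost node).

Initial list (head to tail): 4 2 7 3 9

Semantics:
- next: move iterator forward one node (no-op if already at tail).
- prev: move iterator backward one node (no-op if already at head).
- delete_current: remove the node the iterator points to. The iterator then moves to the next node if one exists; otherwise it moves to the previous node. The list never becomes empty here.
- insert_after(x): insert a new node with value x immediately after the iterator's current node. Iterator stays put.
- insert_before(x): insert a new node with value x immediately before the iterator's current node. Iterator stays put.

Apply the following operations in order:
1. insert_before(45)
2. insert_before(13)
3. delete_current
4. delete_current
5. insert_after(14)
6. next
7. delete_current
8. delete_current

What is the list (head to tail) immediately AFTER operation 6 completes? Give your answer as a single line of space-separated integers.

After 1 (insert_before(45)): list=[45, 4, 2, 7, 3, 9] cursor@4
After 2 (insert_before(13)): list=[45, 13, 4, 2, 7, 3, 9] cursor@4
After 3 (delete_current): list=[45, 13, 2, 7, 3, 9] cursor@2
After 4 (delete_current): list=[45, 13, 7, 3, 9] cursor@7
After 5 (insert_after(14)): list=[45, 13, 7, 14, 3, 9] cursor@7
After 6 (next): list=[45, 13, 7, 14, 3, 9] cursor@14

Answer: 45 13 7 14 3 9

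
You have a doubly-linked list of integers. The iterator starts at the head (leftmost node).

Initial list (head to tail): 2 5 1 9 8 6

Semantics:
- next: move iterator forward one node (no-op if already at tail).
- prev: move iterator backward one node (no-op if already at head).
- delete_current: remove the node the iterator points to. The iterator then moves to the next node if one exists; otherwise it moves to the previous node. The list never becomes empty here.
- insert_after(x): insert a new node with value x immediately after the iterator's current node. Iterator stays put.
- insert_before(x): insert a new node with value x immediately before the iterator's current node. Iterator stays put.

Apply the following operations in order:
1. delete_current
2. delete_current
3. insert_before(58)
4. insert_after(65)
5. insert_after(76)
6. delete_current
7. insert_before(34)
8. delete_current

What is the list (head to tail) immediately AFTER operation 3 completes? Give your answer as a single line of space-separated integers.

Answer: 58 1 9 8 6

Derivation:
After 1 (delete_current): list=[5, 1, 9, 8, 6] cursor@5
After 2 (delete_current): list=[1, 9, 8, 6] cursor@1
After 3 (insert_before(58)): list=[58, 1, 9, 8, 6] cursor@1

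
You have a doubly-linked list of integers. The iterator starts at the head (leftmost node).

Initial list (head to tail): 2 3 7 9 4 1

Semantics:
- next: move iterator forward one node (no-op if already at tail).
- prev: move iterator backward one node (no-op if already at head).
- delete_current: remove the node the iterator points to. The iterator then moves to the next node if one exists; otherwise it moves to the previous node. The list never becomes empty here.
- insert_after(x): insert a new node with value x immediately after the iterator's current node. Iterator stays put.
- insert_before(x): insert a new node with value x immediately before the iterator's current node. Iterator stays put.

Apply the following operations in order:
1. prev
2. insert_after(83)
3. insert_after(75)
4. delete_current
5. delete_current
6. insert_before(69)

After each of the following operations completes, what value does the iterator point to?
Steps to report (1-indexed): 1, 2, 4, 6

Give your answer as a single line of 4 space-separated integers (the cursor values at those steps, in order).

After 1 (prev): list=[2, 3, 7, 9, 4, 1] cursor@2
After 2 (insert_after(83)): list=[2, 83, 3, 7, 9, 4, 1] cursor@2
After 3 (insert_after(75)): list=[2, 75, 83, 3, 7, 9, 4, 1] cursor@2
After 4 (delete_current): list=[75, 83, 3, 7, 9, 4, 1] cursor@75
After 5 (delete_current): list=[83, 3, 7, 9, 4, 1] cursor@83
After 6 (insert_before(69)): list=[69, 83, 3, 7, 9, 4, 1] cursor@83

Answer: 2 2 75 83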